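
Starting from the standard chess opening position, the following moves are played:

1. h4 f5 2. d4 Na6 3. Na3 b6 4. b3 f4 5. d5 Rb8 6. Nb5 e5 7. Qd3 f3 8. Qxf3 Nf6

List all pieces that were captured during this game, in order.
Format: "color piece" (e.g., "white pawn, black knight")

Tracking captures:
  Qxf3: captured black pawn

black pawn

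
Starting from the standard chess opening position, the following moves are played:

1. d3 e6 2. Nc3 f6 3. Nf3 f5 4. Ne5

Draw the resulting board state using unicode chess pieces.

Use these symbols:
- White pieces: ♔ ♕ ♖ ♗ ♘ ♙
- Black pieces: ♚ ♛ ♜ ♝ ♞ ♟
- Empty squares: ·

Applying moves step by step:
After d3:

♜ ♞ ♝ ♛ ♚ ♝ ♞ ♜
♟ ♟ ♟ ♟ ♟ ♟ ♟ ♟
· · · · · · · ·
· · · · · · · ·
· · · · · · · ·
· · · ♙ · · · ·
♙ ♙ ♙ · ♙ ♙ ♙ ♙
♖ ♘ ♗ ♕ ♔ ♗ ♘ ♖


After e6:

♜ ♞ ♝ ♛ ♚ ♝ ♞ ♜
♟ ♟ ♟ ♟ · ♟ ♟ ♟
· · · · ♟ · · ·
· · · · · · · ·
· · · · · · · ·
· · · ♙ · · · ·
♙ ♙ ♙ · ♙ ♙ ♙ ♙
♖ ♘ ♗ ♕ ♔ ♗ ♘ ♖


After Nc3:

♜ ♞ ♝ ♛ ♚ ♝ ♞ ♜
♟ ♟ ♟ ♟ · ♟ ♟ ♟
· · · · ♟ · · ·
· · · · · · · ·
· · · · · · · ·
· · ♘ ♙ · · · ·
♙ ♙ ♙ · ♙ ♙ ♙ ♙
♖ · ♗ ♕ ♔ ♗ ♘ ♖


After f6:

♜ ♞ ♝ ♛ ♚ ♝ ♞ ♜
♟ ♟ ♟ ♟ · · ♟ ♟
· · · · ♟ ♟ · ·
· · · · · · · ·
· · · · · · · ·
· · ♘ ♙ · · · ·
♙ ♙ ♙ · ♙ ♙ ♙ ♙
♖ · ♗ ♕ ♔ ♗ ♘ ♖


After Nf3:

♜ ♞ ♝ ♛ ♚ ♝ ♞ ♜
♟ ♟ ♟ ♟ · · ♟ ♟
· · · · ♟ ♟ · ·
· · · · · · · ·
· · · · · · · ·
· · ♘ ♙ · ♘ · ·
♙ ♙ ♙ · ♙ ♙ ♙ ♙
♖ · ♗ ♕ ♔ ♗ · ♖


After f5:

♜ ♞ ♝ ♛ ♚ ♝ ♞ ♜
♟ ♟ ♟ ♟ · · ♟ ♟
· · · · ♟ · · ·
· · · · · ♟ · ·
· · · · · · · ·
· · ♘ ♙ · ♘ · ·
♙ ♙ ♙ · ♙ ♙ ♙ ♙
♖ · ♗ ♕ ♔ ♗ · ♖


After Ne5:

♜ ♞ ♝ ♛ ♚ ♝ ♞ ♜
♟ ♟ ♟ ♟ · · ♟ ♟
· · · · ♟ · · ·
· · · · ♘ ♟ · ·
· · · · · · · ·
· · ♘ ♙ · · · ·
♙ ♙ ♙ · ♙ ♙ ♙ ♙
♖ · ♗ ♕ ♔ ♗ · ♖



  a b c d e f g h
  ─────────────────
8│♜ ♞ ♝ ♛ ♚ ♝ ♞ ♜│8
7│♟ ♟ ♟ ♟ · · ♟ ♟│7
6│· · · · ♟ · · ·│6
5│· · · · ♘ ♟ · ·│5
4│· · · · · · · ·│4
3│· · ♘ ♙ · · · ·│3
2│♙ ♙ ♙ · ♙ ♙ ♙ ♙│2
1│♖ · ♗ ♕ ♔ ♗ · ♖│1
  ─────────────────
  a b c d e f g h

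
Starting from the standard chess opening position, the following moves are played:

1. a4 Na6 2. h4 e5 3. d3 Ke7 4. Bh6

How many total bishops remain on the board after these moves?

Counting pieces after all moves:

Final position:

  a b c d e f g h
  ─────────────────
8│♜ · ♝ ♛ · ♝ ♞ ♜│8
7│♟ ♟ ♟ ♟ ♚ ♟ ♟ ♟│7
6│♞ · · · · · · ♗│6
5│· · · · ♟ · · ·│5
4│♙ · · · · · · ♙│4
3│· · · ♙ · · · ·│3
2│· ♙ ♙ · ♙ ♙ ♙ ·│2
1│♖ ♘ · ♕ ♔ ♗ ♘ ♖│1
  ─────────────────
  a b c d e f g h


4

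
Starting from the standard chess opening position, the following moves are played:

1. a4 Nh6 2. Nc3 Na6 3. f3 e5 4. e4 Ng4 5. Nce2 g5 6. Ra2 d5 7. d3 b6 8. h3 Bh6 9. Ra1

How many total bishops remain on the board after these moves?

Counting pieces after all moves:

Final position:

  a b c d e f g h
  ─────────────────
8│♜ · ♝ ♛ ♚ · · ♜│8
7│♟ · ♟ · · ♟ · ♟│7
6│♞ ♟ · · · · · ♝│6
5│· · · ♟ ♟ · ♟ ·│5
4│♙ · · · ♙ · ♞ ·│4
3│· · · ♙ · ♙ · ♙│3
2│· ♙ ♙ · ♘ · ♙ ·│2
1│♖ · ♗ ♕ ♔ ♗ ♘ ♖│1
  ─────────────────
  a b c d e f g h


4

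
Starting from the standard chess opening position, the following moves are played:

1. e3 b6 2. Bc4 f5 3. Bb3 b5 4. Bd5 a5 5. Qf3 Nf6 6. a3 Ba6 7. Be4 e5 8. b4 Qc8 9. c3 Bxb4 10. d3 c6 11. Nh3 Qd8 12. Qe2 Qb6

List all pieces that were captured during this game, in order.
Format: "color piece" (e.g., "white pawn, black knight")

Tracking captures:
  Bxb4: captured white pawn

white pawn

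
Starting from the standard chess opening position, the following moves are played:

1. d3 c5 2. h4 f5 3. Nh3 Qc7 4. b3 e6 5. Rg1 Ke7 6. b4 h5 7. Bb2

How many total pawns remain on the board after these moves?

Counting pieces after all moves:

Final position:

  a b c d e f g h
  ─────────────────
8│♜ ♞ ♝ · · ♝ ♞ ♜│8
7│♟ ♟ ♛ ♟ ♚ · ♟ ·│7
6│· · · · ♟ · · ·│6
5│· · ♟ · · ♟ · ♟│5
4│· ♙ · · · · · ♙│4
3│· · · ♙ · · · ♘│3
2│♙ ♗ ♙ · ♙ ♙ ♙ ·│2
1│♖ ♘ · ♕ ♔ ♗ ♖ ·│1
  ─────────────────
  a b c d e f g h


16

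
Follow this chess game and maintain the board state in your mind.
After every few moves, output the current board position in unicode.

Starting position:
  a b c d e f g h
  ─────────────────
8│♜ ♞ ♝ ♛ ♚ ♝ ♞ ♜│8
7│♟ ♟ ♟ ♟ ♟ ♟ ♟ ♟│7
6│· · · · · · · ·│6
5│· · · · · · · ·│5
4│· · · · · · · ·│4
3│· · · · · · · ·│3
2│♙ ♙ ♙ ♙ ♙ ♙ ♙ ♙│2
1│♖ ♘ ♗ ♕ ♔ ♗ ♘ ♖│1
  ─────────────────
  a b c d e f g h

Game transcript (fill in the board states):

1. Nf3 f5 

  a b c d e f g h
  ─────────────────
8│♜ ♞ ♝ ♛ ♚ ♝ ♞ ♜│8
7│♟ ♟ ♟ ♟ ♟ · ♟ ♟│7
6│· · · · · · · ·│6
5│· · · · · ♟ · ·│5
4│· · · · · · · ·│4
3│· · · · · ♘ · ·│3
2│♙ ♙ ♙ ♙ ♙ ♙ ♙ ♙│2
1│♖ ♘ ♗ ♕ ♔ ♗ · ♖│1
  ─────────────────
  a b c d e f g h

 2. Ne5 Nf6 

  a b c d e f g h
  ─────────────────
8│♜ ♞ ♝ ♛ ♚ ♝ · ♜│8
7│♟ ♟ ♟ ♟ ♟ · ♟ ♟│7
6│· · · · · ♞ · ·│6
5│· · · · ♘ ♟ · ·│5
4│· · · · · · · ·│4
3│· · · · · · · ·│3
2│♙ ♙ ♙ ♙ ♙ ♙ ♙ ♙│2
1│♖ ♘ ♗ ♕ ♔ ♗ · ♖│1
  ─────────────────
  a b c d e f g h

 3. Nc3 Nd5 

  a b c d e f g h
  ─────────────────
8│♜ ♞ ♝ ♛ ♚ ♝ · ♜│8
7│♟ ♟ ♟ ♟ ♟ · ♟ ♟│7
6│· · · · · · · ·│6
5│· · · ♞ ♘ ♟ · ·│5
4│· · · · · · · ·│4
3│· · ♘ · · · · ·│3
2│♙ ♙ ♙ ♙ ♙ ♙ ♙ ♙│2
1│♖ · ♗ ♕ ♔ ♗ · ♖│1
  ─────────────────
  a b c d e f g h

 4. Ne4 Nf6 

  a b c d e f g h
  ─────────────────
8│♜ ♞ ♝ ♛ ♚ ♝ · ♜│8
7│♟ ♟ ♟ ♟ ♟ · ♟ ♟│7
6│· · · · · ♞ · ·│6
5│· · · · ♘ ♟ · ·│5
4│· · · · ♘ · · ·│4
3│· · · · · · · ·│3
2│♙ ♙ ♙ ♙ ♙ ♙ ♙ ♙│2
1│♖ · ♗ ♕ ♔ ♗ · ♖│1
  ─────────────────
  a b c d e f g h

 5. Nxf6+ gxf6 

  a b c d e f g h
  ─────────────────
8│♜ ♞ ♝ ♛ ♚ ♝ · ♜│8
7│♟ ♟ ♟ ♟ ♟ · · ♟│7
6│· · · · · ♟ · ·│6
5│· · · · ♘ ♟ · ·│5
4│· · · · · · · ·│4
3│· · · · · · · ·│3
2│♙ ♙ ♙ ♙ ♙ ♙ ♙ ♙│2
1│♖ · ♗ ♕ ♔ ♗ · ♖│1
  ─────────────────
  a b c d e f g h



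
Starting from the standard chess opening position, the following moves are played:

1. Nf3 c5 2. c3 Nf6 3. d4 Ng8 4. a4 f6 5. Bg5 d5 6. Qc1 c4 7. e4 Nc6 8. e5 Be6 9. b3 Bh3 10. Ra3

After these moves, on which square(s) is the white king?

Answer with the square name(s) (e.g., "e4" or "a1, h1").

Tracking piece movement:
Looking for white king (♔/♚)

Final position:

  a b c d e f g h
  ─────────────────
8│♜ · · ♛ ♚ ♝ ♞ ♜│8
7│♟ ♟ · · ♟ · ♟ ♟│7
6│· · ♞ · · ♟ · ·│6
5│· · · ♟ ♙ · ♗ ·│5
4│♙ · ♟ ♙ · · · ·│4
3│♖ ♙ ♙ · · ♘ · ♝│3
2│· · · · · ♙ ♙ ♙│2
1│· ♘ ♕ · ♔ ♗ · ♖│1
  ─────────────────
  a b c d e f g h


e1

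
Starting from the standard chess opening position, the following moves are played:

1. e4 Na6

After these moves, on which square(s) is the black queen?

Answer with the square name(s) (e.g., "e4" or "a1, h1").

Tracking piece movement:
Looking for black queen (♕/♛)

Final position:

  a b c d e f g h
  ─────────────────
8│♜ · ♝ ♛ ♚ ♝ ♞ ♜│8
7│♟ ♟ ♟ ♟ ♟ ♟ ♟ ♟│7
6│♞ · · · · · · ·│6
5│· · · · · · · ·│5
4│· · · · ♙ · · ·│4
3│· · · · · · · ·│3
2│♙ ♙ ♙ ♙ · ♙ ♙ ♙│2
1│♖ ♘ ♗ ♕ ♔ ♗ ♘ ♖│1
  ─────────────────
  a b c d e f g h


d8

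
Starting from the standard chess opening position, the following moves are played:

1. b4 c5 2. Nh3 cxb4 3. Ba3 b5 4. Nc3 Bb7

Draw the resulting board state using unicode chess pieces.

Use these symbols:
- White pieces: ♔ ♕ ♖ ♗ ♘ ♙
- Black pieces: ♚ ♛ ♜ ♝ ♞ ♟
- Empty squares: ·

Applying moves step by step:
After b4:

♜ ♞ ♝ ♛ ♚ ♝ ♞ ♜
♟ ♟ ♟ ♟ ♟ ♟ ♟ ♟
· · · · · · · ·
· · · · · · · ·
· ♙ · · · · · ·
· · · · · · · ·
♙ · ♙ ♙ ♙ ♙ ♙ ♙
♖ ♘ ♗ ♕ ♔ ♗ ♘ ♖


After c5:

♜ ♞ ♝ ♛ ♚ ♝ ♞ ♜
♟ ♟ · ♟ ♟ ♟ ♟ ♟
· · · · · · · ·
· · ♟ · · · · ·
· ♙ · · · · · ·
· · · · · · · ·
♙ · ♙ ♙ ♙ ♙ ♙ ♙
♖ ♘ ♗ ♕ ♔ ♗ ♘ ♖


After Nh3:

♜ ♞ ♝ ♛ ♚ ♝ ♞ ♜
♟ ♟ · ♟ ♟ ♟ ♟ ♟
· · · · · · · ·
· · ♟ · · · · ·
· ♙ · · · · · ·
· · · · · · · ♘
♙ · ♙ ♙ ♙ ♙ ♙ ♙
♖ ♘ ♗ ♕ ♔ ♗ · ♖


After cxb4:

♜ ♞ ♝ ♛ ♚ ♝ ♞ ♜
♟ ♟ · ♟ ♟ ♟ ♟ ♟
· · · · · · · ·
· · · · · · · ·
· ♟ · · · · · ·
· · · · · · · ♘
♙ · ♙ ♙ ♙ ♙ ♙ ♙
♖ ♘ ♗ ♕ ♔ ♗ · ♖


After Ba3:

♜ ♞ ♝ ♛ ♚ ♝ ♞ ♜
♟ ♟ · ♟ ♟ ♟ ♟ ♟
· · · · · · · ·
· · · · · · · ·
· ♟ · · · · · ·
♗ · · · · · · ♘
♙ · ♙ ♙ ♙ ♙ ♙ ♙
♖ ♘ · ♕ ♔ ♗ · ♖


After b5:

♜ ♞ ♝ ♛ ♚ ♝ ♞ ♜
♟ · · ♟ ♟ ♟ ♟ ♟
· · · · · · · ·
· ♟ · · · · · ·
· ♟ · · · · · ·
♗ · · · · · · ♘
♙ · ♙ ♙ ♙ ♙ ♙ ♙
♖ ♘ · ♕ ♔ ♗ · ♖


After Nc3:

♜ ♞ ♝ ♛ ♚ ♝ ♞ ♜
♟ · · ♟ ♟ ♟ ♟ ♟
· · · · · · · ·
· ♟ · · · · · ·
· ♟ · · · · · ·
♗ · ♘ · · · · ♘
♙ · ♙ ♙ ♙ ♙ ♙ ♙
♖ · · ♕ ♔ ♗ · ♖


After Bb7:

♜ ♞ · ♛ ♚ ♝ ♞ ♜
♟ ♝ · ♟ ♟ ♟ ♟ ♟
· · · · · · · ·
· ♟ · · · · · ·
· ♟ · · · · · ·
♗ · ♘ · · · · ♘
♙ · ♙ ♙ ♙ ♙ ♙ ♙
♖ · · ♕ ♔ ♗ · ♖



  a b c d e f g h
  ─────────────────
8│♜ ♞ · ♛ ♚ ♝ ♞ ♜│8
7│♟ ♝ · ♟ ♟ ♟ ♟ ♟│7
6│· · · · · · · ·│6
5│· ♟ · · · · · ·│5
4│· ♟ · · · · · ·│4
3│♗ · ♘ · · · · ♘│3
2│♙ · ♙ ♙ ♙ ♙ ♙ ♙│2
1│♖ · · ♕ ♔ ♗ · ♖│1
  ─────────────────
  a b c d e f g h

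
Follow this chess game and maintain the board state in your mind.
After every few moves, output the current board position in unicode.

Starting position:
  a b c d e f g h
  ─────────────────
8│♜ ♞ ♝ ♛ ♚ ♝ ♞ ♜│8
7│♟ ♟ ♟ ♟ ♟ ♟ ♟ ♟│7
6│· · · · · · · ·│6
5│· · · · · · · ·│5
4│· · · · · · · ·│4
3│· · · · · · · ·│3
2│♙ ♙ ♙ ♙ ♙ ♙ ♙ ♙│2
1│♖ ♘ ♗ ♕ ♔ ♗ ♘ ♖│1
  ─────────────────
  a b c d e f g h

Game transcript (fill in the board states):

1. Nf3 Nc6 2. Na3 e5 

  a b c d e f g h
  ─────────────────
8│♜ · ♝ ♛ ♚ ♝ ♞ ♜│8
7│♟ ♟ ♟ ♟ · ♟ ♟ ♟│7
6│· · ♞ · · · · ·│6
5│· · · · ♟ · · ·│5
4│· · · · · · · ·│4
3│♘ · · · · ♘ · ·│3
2│♙ ♙ ♙ ♙ ♙ ♙ ♙ ♙│2
1│♖ · ♗ ♕ ♔ ♗ · ♖│1
  ─────────────────
  a b c d e f g h

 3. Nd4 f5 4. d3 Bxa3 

  a b c d e f g h
  ─────────────────
8│♜ · ♝ ♛ ♚ · ♞ ♜│8
7│♟ ♟ ♟ ♟ · · ♟ ♟│7
6│· · ♞ · · · · ·│6
5│· · · · ♟ ♟ · ·│5
4│· · · ♘ · · · ·│4
3│♝ · · ♙ · · · ·│3
2│♙ ♙ ♙ · ♙ ♙ ♙ ♙│2
1│♖ · ♗ ♕ ♔ ♗ · ♖│1
  ─────────────────
  a b c d e f g h

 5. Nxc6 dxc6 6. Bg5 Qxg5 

  a b c d e f g h
  ─────────────────
8│♜ · ♝ · ♚ · ♞ ♜│8
7│♟ ♟ ♟ · · · ♟ ♟│7
6│· · ♟ · · · · ·│6
5│· · · · ♟ ♟ ♛ ·│5
4│· · · · · · · ·│4
3│♝ · · ♙ · · · ·│3
2│♙ ♙ ♙ · ♙ ♙ ♙ ♙│2
1│♖ · · ♕ ♔ ♗ · ♖│1
  ─────────────────
  a b c d e f g h



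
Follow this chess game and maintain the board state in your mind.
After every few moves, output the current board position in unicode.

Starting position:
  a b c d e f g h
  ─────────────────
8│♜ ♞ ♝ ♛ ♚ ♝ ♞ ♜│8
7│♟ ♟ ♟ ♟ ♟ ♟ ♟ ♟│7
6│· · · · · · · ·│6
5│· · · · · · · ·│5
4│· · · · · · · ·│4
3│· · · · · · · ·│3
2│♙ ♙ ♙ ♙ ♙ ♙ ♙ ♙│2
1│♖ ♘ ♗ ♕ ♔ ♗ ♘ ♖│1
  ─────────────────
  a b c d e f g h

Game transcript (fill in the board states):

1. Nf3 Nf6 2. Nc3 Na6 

  a b c d e f g h
  ─────────────────
8│♜ · ♝ ♛ ♚ ♝ · ♜│8
7│♟ ♟ ♟ ♟ ♟ ♟ ♟ ♟│7
6│♞ · · · · ♞ · ·│6
5│· · · · · · · ·│5
4│· · · · · · · ·│4
3│· · ♘ · · ♘ · ·│3
2│♙ ♙ ♙ ♙ ♙ ♙ ♙ ♙│2
1│♖ · ♗ ♕ ♔ ♗ · ♖│1
  ─────────────────
  a b c d e f g h

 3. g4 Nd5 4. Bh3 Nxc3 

  a b c d e f g h
  ─────────────────
8│♜ · ♝ ♛ ♚ ♝ · ♜│8
7│♟ ♟ ♟ ♟ ♟ ♟ ♟ ♟│7
6│♞ · · · · · · ·│6
5│· · · · · · · ·│5
4│· · · · · · ♙ ·│4
3│· · ♞ · · ♘ · ♗│3
2│♙ ♙ ♙ ♙ ♙ ♙ · ♙│2
1│♖ · ♗ ♕ ♔ · · ♖│1
  ─────────────────
  a b c d e f g h

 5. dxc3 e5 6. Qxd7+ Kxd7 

  a b c d e f g h
  ─────────────────
8│♜ · ♝ ♛ · ♝ · ♜│8
7│♟ ♟ ♟ ♚ · ♟ ♟ ♟│7
6│♞ · · · · · · ·│6
5│· · · · ♟ · · ·│5
4│· · · · · · ♙ ·│4
3│· · ♙ · · ♘ · ♗│3
2│♙ ♙ ♙ · ♙ ♙ · ♙│2
1│♖ · ♗ · ♔ · · ♖│1
  ─────────────────
  a b c d e f g h

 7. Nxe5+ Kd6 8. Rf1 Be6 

  a b c d e f g h
  ─────────────────
8│♜ · · ♛ · ♝ · ♜│8
7│♟ ♟ ♟ · · ♟ ♟ ♟│7
6│♞ · · ♚ ♝ · · ·│6
5│· · · · ♘ · · ·│5
4│· · · · · · ♙ ·│4
3│· · ♙ · · · · ♗│3
2│♙ ♙ ♙ · ♙ ♙ · ♙│2
1│♖ · ♗ · ♔ ♖ · ·│1
  ─────────────────
  a b c d e f g h



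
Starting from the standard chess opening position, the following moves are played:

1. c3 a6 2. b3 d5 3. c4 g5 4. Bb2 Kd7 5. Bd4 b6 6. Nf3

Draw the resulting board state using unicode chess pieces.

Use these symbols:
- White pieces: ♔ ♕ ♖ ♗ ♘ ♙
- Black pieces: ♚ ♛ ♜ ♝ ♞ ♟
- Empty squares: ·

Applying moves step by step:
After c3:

♜ ♞ ♝ ♛ ♚ ♝ ♞ ♜
♟ ♟ ♟ ♟ ♟ ♟ ♟ ♟
· · · · · · · ·
· · · · · · · ·
· · · · · · · ·
· · ♙ · · · · ·
♙ ♙ · ♙ ♙ ♙ ♙ ♙
♖ ♘ ♗ ♕ ♔ ♗ ♘ ♖


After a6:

♜ ♞ ♝ ♛ ♚ ♝ ♞ ♜
· ♟ ♟ ♟ ♟ ♟ ♟ ♟
♟ · · · · · · ·
· · · · · · · ·
· · · · · · · ·
· · ♙ · · · · ·
♙ ♙ · ♙ ♙ ♙ ♙ ♙
♖ ♘ ♗ ♕ ♔ ♗ ♘ ♖


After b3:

♜ ♞ ♝ ♛ ♚ ♝ ♞ ♜
· ♟ ♟ ♟ ♟ ♟ ♟ ♟
♟ · · · · · · ·
· · · · · · · ·
· · · · · · · ·
· ♙ ♙ · · · · ·
♙ · · ♙ ♙ ♙ ♙ ♙
♖ ♘ ♗ ♕ ♔ ♗ ♘ ♖


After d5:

♜ ♞ ♝ ♛ ♚ ♝ ♞ ♜
· ♟ ♟ · ♟ ♟ ♟ ♟
♟ · · · · · · ·
· · · ♟ · · · ·
· · · · · · · ·
· ♙ ♙ · · · · ·
♙ · · ♙ ♙ ♙ ♙ ♙
♖ ♘ ♗ ♕ ♔ ♗ ♘ ♖


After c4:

♜ ♞ ♝ ♛ ♚ ♝ ♞ ♜
· ♟ ♟ · ♟ ♟ ♟ ♟
♟ · · · · · · ·
· · · ♟ · · · ·
· · ♙ · · · · ·
· ♙ · · · · · ·
♙ · · ♙ ♙ ♙ ♙ ♙
♖ ♘ ♗ ♕ ♔ ♗ ♘ ♖


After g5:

♜ ♞ ♝ ♛ ♚ ♝ ♞ ♜
· ♟ ♟ · ♟ ♟ · ♟
♟ · · · · · · ·
· · · ♟ · · ♟ ·
· · ♙ · · · · ·
· ♙ · · · · · ·
♙ · · ♙ ♙ ♙ ♙ ♙
♖ ♘ ♗ ♕ ♔ ♗ ♘ ♖


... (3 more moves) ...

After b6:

♜ ♞ ♝ ♛ · ♝ ♞ ♜
· · ♟ ♚ ♟ ♟ · ♟
♟ ♟ · · · · · ·
· · · ♟ · · ♟ ·
· · ♙ ♗ · · · ·
· ♙ · · · · · ·
♙ · · ♙ ♙ ♙ ♙ ♙
♖ ♘ · ♕ ♔ ♗ ♘ ♖


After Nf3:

♜ ♞ ♝ ♛ · ♝ ♞ ♜
· · ♟ ♚ ♟ ♟ · ♟
♟ ♟ · · · · · ·
· · · ♟ · · ♟ ·
· · ♙ ♗ · · · ·
· ♙ · · · ♘ · ·
♙ · · ♙ ♙ ♙ ♙ ♙
♖ ♘ · ♕ ♔ ♗ · ♖



  a b c d e f g h
  ─────────────────
8│♜ ♞ ♝ ♛ · ♝ ♞ ♜│8
7│· · ♟ ♚ ♟ ♟ · ♟│7
6│♟ ♟ · · · · · ·│6
5│· · · ♟ · · ♟ ·│5
4│· · ♙ ♗ · · · ·│4
3│· ♙ · · · ♘ · ·│3
2│♙ · · ♙ ♙ ♙ ♙ ♙│2
1│♖ ♘ · ♕ ♔ ♗ · ♖│1
  ─────────────────
  a b c d e f g h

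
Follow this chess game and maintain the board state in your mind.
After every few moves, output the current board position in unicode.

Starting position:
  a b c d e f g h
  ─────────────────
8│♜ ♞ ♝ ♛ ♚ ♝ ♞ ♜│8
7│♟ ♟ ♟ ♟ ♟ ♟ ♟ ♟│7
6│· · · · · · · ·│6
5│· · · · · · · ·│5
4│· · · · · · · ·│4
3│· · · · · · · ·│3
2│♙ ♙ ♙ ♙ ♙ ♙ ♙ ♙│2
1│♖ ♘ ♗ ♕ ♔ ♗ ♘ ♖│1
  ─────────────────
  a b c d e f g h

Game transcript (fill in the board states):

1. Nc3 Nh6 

  a b c d e f g h
  ─────────────────
8│♜ ♞ ♝ ♛ ♚ ♝ · ♜│8
7│♟ ♟ ♟ ♟ ♟ ♟ ♟ ♟│7
6│· · · · · · · ♞│6
5│· · · · · · · ·│5
4│· · · · · · · ·│4
3│· · ♘ · · · · ·│3
2│♙ ♙ ♙ ♙ ♙ ♙ ♙ ♙│2
1│♖ · ♗ ♕ ♔ ♗ ♘ ♖│1
  ─────────────────
  a b c d e f g h

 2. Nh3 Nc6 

  a b c d e f g h
  ─────────────────
8│♜ · ♝ ♛ ♚ ♝ · ♜│8
7│♟ ♟ ♟ ♟ ♟ ♟ ♟ ♟│7
6│· · ♞ · · · · ♞│6
5│· · · · · · · ·│5
4│· · · · · · · ·│4
3│· · ♘ · · · · ♘│3
2│♙ ♙ ♙ ♙ ♙ ♙ ♙ ♙│2
1│♖ · ♗ ♕ ♔ ♗ · ♖│1
  ─────────────────
  a b c d e f g h

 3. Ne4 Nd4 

  a b c d e f g h
  ─────────────────
8│♜ · ♝ ♛ ♚ ♝ · ♜│8
7│♟ ♟ ♟ ♟ ♟ ♟ ♟ ♟│7
6│· · · · · · · ♞│6
5│· · · · · · · ·│5
4│· · · ♞ ♘ · · ·│4
3│· · · · · · · ♘│3
2│♙ ♙ ♙ ♙ ♙ ♙ ♙ ♙│2
1│♖ · ♗ ♕ ♔ ♗ · ♖│1
  ─────────────────
  a b c d e f g h

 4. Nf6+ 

  a b c d e f g h
  ─────────────────
8│♜ · ♝ ♛ ♚ ♝ · ♜│8
7│♟ ♟ ♟ ♟ ♟ ♟ ♟ ♟│7
6│· · · · · ♘ · ♞│6
5│· · · · · · · ·│5
4│· · · ♞ · · · ·│4
3│· · · · · · · ♘│3
2│♙ ♙ ♙ ♙ ♙ ♙ ♙ ♙│2
1│♖ · ♗ ♕ ♔ ♗ · ♖│1
  ─────────────────
  a b c d e f g h


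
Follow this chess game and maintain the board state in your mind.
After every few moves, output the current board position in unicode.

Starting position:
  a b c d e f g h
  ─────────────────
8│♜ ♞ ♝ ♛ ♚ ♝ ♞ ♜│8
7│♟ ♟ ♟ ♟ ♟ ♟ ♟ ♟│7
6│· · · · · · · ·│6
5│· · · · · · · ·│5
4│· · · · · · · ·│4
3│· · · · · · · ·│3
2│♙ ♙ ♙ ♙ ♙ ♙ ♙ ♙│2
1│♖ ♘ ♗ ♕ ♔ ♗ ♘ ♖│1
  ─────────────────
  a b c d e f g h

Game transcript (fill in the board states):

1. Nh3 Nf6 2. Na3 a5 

  a b c d e f g h
  ─────────────────
8│♜ ♞ ♝ ♛ ♚ ♝ · ♜│8
7│· ♟ ♟ ♟ ♟ ♟ ♟ ♟│7
6│· · · · · ♞ · ·│6
5│♟ · · · · · · ·│5
4│· · · · · · · ·│4
3│♘ · · · · · · ♘│3
2│♙ ♙ ♙ ♙ ♙ ♙ ♙ ♙│2
1│♖ · ♗ ♕ ♔ ♗ · ♖│1
  ─────────────────
  a b c d e f g h

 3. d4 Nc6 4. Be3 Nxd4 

  a b c d e f g h
  ─────────────────
8│♜ · ♝ ♛ ♚ ♝ · ♜│8
7│· ♟ ♟ ♟ ♟ ♟ ♟ ♟│7
6│· · · · · ♞ · ·│6
5│♟ · · · · · · ·│5
4│· · · ♞ · · · ·│4
3│♘ · · · ♗ · · ♘│3
2│♙ ♙ ♙ · ♙ ♙ ♙ ♙│2
1│♖ · · ♕ ♔ ♗ · ♖│1
  ─────────────────
  a b c d e f g h

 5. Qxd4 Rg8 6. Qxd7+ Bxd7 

  a b c d e f g h
  ─────────────────
8│♜ · · ♛ ♚ ♝ ♜ ·│8
7│· ♟ ♟ ♝ ♟ ♟ ♟ ♟│7
6│· · · · · ♞ · ·│6
5│♟ · · · · · · ·│5
4│· · · · · · · ·│4
3│♘ · · · ♗ · · ♘│3
2│♙ ♙ ♙ · ♙ ♙ ♙ ♙│2
1│♖ · · · ♔ ♗ · ♖│1
  ─────────────────
  a b c d e f g h

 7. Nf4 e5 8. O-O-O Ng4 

  a b c d e f g h
  ─────────────────
8│♜ · · ♛ ♚ ♝ ♜ ·│8
7│· ♟ ♟ ♝ · ♟ ♟ ♟│7
6│· · · · · · · ·│6
5│♟ · · · ♟ · · ·│5
4│· · · · · ♘ ♞ ·│4
3│♘ · · · ♗ · · ·│3
2│♙ ♙ ♙ · ♙ ♙ ♙ ♙│2
1│· · ♔ ♖ · ♗ · ♖│1
  ─────────────────
  a b c d e f g h



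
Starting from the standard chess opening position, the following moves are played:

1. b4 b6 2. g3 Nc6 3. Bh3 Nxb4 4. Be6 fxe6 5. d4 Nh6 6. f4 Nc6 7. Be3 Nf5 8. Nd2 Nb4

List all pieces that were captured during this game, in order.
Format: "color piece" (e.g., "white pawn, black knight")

Tracking captures:
  Nxb4: captured white pawn
  fxe6: captured white bishop

white pawn, white bishop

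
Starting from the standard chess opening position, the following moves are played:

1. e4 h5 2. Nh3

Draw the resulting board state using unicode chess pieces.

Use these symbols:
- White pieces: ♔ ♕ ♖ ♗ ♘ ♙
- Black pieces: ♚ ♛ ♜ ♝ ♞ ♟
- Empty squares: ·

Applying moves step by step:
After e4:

♜ ♞ ♝ ♛ ♚ ♝ ♞ ♜
♟ ♟ ♟ ♟ ♟ ♟ ♟ ♟
· · · · · · · ·
· · · · · · · ·
· · · · ♙ · · ·
· · · · · · · ·
♙ ♙ ♙ ♙ · ♙ ♙ ♙
♖ ♘ ♗ ♕ ♔ ♗ ♘ ♖


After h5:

♜ ♞ ♝ ♛ ♚ ♝ ♞ ♜
♟ ♟ ♟ ♟ ♟ ♟ ♟ ·
· · · · · · · ·
· · · · · · · ♟
· · · · ♙ · · ·
· · · · · · · ·
♙ ♙ ♙ ♙ · ♙ ♙ ♙
♖ ♘ ♗ ♕ ♔ ♗ ♘ ♖


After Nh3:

♜ ♞ ♝ ♛ ♚ ♝ ♞ ♜
♟ ♟ ♟ ♟ ♟ ♟ ♟ ·
· · · · · · · ·
· · · · · · · ♟
· · · · ♙ · · ·
· · · · · · · ♘
♙ ♙ ♙ ♙ · ♙ ♙ ♙
♖ ♘ ♗ ♕ ♔ ♗ · ♖



  a b c d e f g h
  ─────────────────
8│♜ ♞ ♝ ♛ ♚ ♝ ♞ ♜│8
7│♟ ♟ ♟ ♟ ♟ ♟ ♟ ·│7
6│· · · · · · · ·│6
5│· · · · · · · ♟│5
4│· · · · ♙ · · ·│4
3│· · · · · · · ♘│3
2│♙ ♙ ♙ ♙ · ♙ ♙ ♙│2
1│♖ ♘ ♗ ♕ ♔ ♗ · ♖│1
  ─────────────────
  a b c d e f g h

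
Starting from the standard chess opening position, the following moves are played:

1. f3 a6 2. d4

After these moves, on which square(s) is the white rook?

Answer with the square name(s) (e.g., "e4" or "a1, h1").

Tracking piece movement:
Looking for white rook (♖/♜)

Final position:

  a b c d e f g h
  ─────────────────
8│♜ ♞ ♝ ♛ ♚ ♝ ♞ ♜│8
7│· ♟ ♟ ♟ ♟ ♟ ♟ ♟│7
6│♟ · · · · · · ·│6
5│· · · · · · · ·│5
4│· · · ♙ · · · ·│4
3│· · · · · ♙ · ·│3
2│♙ ♙ ♙ · ♙ · ♙ ♙│2
1│♖ ♘ ♗ ♕ ♔ ♗ ♘ ♖│1
  ─────────────────
  a b c d e f g h


a1, h1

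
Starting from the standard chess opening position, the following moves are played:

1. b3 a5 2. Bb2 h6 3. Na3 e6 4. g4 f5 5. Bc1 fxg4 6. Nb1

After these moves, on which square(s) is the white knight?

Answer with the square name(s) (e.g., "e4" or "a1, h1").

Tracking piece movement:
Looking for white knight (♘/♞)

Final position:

  a b c d e f g h
  ─────────────────
8│♜ ♞ ♝ ♛ ♚ ♝ ♞ ♜│8
7│· ♟ ♟ ♟ · · ♟ ·│7
6│· · · · ♟ · · ♟│6
5│♟ · · · · · · ·│5
4│· · · · · · ♟ ·│4
3│· ♙ · · · · · ·│3
2│♙ · ♙ ♙ ♙ ♙ · ♙│2
1│♖ ♘ ♗ ♕ ♔ ♗ ♘ ♖│1
  ─────────────────
  a b c d e f g h


b1, g1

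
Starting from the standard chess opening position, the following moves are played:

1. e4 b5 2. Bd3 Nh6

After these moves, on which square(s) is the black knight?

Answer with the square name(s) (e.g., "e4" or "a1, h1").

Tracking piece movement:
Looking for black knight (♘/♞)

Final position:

  a b c d e f g h
  ─────────────────
8│♜ ♞ ♝ ♛ ♚ ♝ · ♜│8
7│♟ · ♟ ♟ ♟ ♟ ♟ ♟│7
6│· · · · · · · ♞│6
5│· ♟ · · · · · ·│5
4│· · · · ♙ · · ·│4
3│· · · ♗ · · · ·│3
2│♙ ♙ ♙ ♙ · ♙ ♙ ♙│2
1│♖ ♘ ♗ ♕ ♔ · ♘ ♖│1
  ─────────────────
  a b c d e f g h


b8, h6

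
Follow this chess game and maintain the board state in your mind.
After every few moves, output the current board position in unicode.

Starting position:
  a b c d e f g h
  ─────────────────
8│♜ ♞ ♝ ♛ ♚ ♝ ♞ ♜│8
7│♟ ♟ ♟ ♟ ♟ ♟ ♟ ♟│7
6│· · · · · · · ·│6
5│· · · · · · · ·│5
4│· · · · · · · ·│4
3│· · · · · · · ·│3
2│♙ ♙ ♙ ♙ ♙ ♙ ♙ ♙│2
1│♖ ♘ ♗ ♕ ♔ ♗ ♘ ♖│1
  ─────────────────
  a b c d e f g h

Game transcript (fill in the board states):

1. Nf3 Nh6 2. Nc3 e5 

  a b c d e f g h
  ─────────────────
8│♜ ♞ ♝ ♛ ♚ ♝ · ♜│8
7│♟ ♟ ♟ ♟ · ♟ ♟ ♟│7
6│· · · · · · · ♞│6
5│· · · · ♟ · · ·│5
4│· · · · · · · ·│4
3│· · ♘ · · ♘ · ·│3
2│♙ ♙ ♙ ♙ ♙ ♙ ♙ ♙│2
1│♖ · ♗ ♕ ♔ ♗ · ♖│1
  ─────────────────
  a b c d e f g h

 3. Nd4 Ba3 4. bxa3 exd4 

  a b c d e f g h
  ─────────────────
8│♜ ♞ ♝ ♛ ♚ · · ♜│8
7│♟ ♟ ♟ ♟ · ♟ ♟ ♟│7
6│· · · · · · · ♞│6
5│· · · · · · · ·│5
4│· · · ♟ · · · ·│4
3│♙ · ♘ · · · · ·│3
2│♙ · ♙ ♙ ♙ ♙ ♙ ♙│2
1│♖ · ♗ ♕ ♔ ♗ · ♖│1
  ─────────────────
  a b c d e f g h

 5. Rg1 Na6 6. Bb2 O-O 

  a b c d e f g h
  ─────────────────
8│♜ · ♝ ♛ · ♜ ♚ ·│8
7│♟ ♟ ♟ ♟ · ♟ ♟ ♟│7
6│♞ · · · · · · ♞│6
5│· · · · · · · ·│5
4│· · · ♟ · · · ·│4
3│♙ · ♘ · · · · ·│3
2│♙ ♗ ♙ ♙ ♙ ♙ ♙ ♙│2
1│♖ · · ♕ ♔ ♗ ♖ ·│1
  ─────────────────
  a b c d e f g h

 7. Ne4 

  a b c d e f g h
  ─────────────────
8│♜ · ♝ ♛ · ♜ ♚ ·│8
7│♟ ♟ ♟ ♟ · ♟ ♟ ♟│7
6│♞ · · · · · · ♞│6
5│· · · · · · · ·│5
4│· · · ♟ ♘ · · ·│4
3│♙ · · · · · · ·│3
2│♙ ♗ ♙ ♙ ♙ ♙ ♙ ♙│2
1│♖ · · ♕ ♔ ♗ ♖ ·│1
  ─────────────────
  a b c d e f g h


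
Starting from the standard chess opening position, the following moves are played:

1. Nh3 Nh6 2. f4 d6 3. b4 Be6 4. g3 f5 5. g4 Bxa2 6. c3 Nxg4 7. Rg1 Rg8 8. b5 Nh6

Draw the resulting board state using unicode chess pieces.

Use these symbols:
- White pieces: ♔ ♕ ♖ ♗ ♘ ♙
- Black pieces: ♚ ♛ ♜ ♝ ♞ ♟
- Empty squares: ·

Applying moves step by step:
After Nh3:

♜ ♞ ♝ ♛ ♚ ♝ ♞ ♜
♟ ♟ ♟ ♟ ♟ ♟ ♟ ♟
· · · · · · · ·
· · · · · · · ·
· · · · · · · ·
· · · · · · · ♘
♙ ♙ ♙ ♙ ♙ ♙ ♙ ♙
♖ ♘ ♗ ♕ ♔ ♗ · ♖


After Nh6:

♜ ♞ ♝ ♛ ♚ ♝ · ♜
♟ ♟ ♟ ♟ ♟ ♟ ♟ ♟
· · · · · · · ♞
· · · · · · · ·
· · · · · · · ·
· · · · · · · ♘
♙ ♙ ♙ ♙ ♙ ♙ ♙ ♙
♖ ♘ ♗ ♕ ♔ ♗ · ♖


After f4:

♜ ♞ ♝ ♛ ♚ ♝ · ♜
♟ ♟ ♟ ♟ ♟ ♟ ♟ ♟
· · · · · · · ♞
· · · · · · · ·
· · · · · ♙ · ·
· · · · · · · ♘
♙ ♙ ♙ ♙ ♙ · ♙ ♙
♖ ♘ ♗ ♕ ♔ ♗ · ♖


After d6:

♜ ♞ ♝ ♛ ♚ ♝ · ♜
♟ ♟ ♟ · ♟ ♟ ♟ ♟
· · · ♟ · · · ♞
· · · · · · · ·
· · · · · ♙ · ·
· · · · · · · ♘
♙ ♙ ♙ ♙ ♙ · ♙ ♙
♖ ♘ ♗ ♕ ♔ ♗ · ♖


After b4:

♜ ♞ ♝ ♛ ♚ ♝ · ♜
♟ ♟ ♟ · ♟ ♟ ♟ ♟
· · · ♟ · · · ♞
· · · · · · · ·
· ♙ · · · ♙ · ·
· · · · · · · ♘
♙ · ♙ ♙ ♙ · ♙ ♙
♖ ♘ ♗ ♕ ♔ ♗ · ♖


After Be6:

♜ ♞ · ♛ ♚ ♝ · ♜
♟ ♟ ♟ · ♟ ♟ ♟ ♟
· · · ♟ ♝ · · ♞
· · · · · · · ·
· ♙ · · · ♙ · ·
· · · · · · · ♘
♙ · ♙ ♙ ♙ · ♙ ♙
♖ ♘ ♗ ♕ ♔ ♗ · ♖


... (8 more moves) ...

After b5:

♜ ♞ · ♛ ♚ ♝ ♜ ·
♟ ♟ ♟ · ♟ · ♟ ♟
· · · ♟ · · · ·
· ♙ · · · ♟ · ·
· · · · · ♙ ♞ ·
· · ♙ · · · · ♘
♝ · · ♙ ♙ · · ♙
♖ ♘ ♗ ♕ ♔ ♗ ♖ ·


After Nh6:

♜ ♞ · ♛ ♚ ♝ ♜ ·
♟ ♟ ♟ · ♟ · ♟ ♟
· · · ♟ · · · ♞
· ♙ · · · ♟ · ·
· · · · · ♙ · ·
· · ♙ · · · · ♘
♝ · · ♙ ♙ · · ♙
♖ ♘ ♗ ♕ ♔ ♗ ♖ ·



  a b c d e f g h
  ─────────────────
8│♜ ♞ · ♛ ♚ ♝ ♜ ·│8
7│♟ ♟ ♟ · ♟ · ♟ ♟│7
6│· · · ♟ · · · ♞│6
5│· ♙ · · · ♟ · ·│5
4│· · · · · ♙ · ·│4
3│· · ♙ · · · · ♘│3
2│♝ · · ♙ ♙ · · ♙│2
1│♖ ♘ ♗ ♕ ♔ ♗ ♖ ·│1
  ─────────────────
  a b c d e f g h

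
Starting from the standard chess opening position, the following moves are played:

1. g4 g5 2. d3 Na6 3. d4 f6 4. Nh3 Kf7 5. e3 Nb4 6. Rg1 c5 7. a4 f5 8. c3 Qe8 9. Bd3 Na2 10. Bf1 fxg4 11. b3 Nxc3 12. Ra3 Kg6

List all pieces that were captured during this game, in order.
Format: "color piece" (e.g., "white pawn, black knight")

Tracking captures:
  fxg4: captured white pawn
  Nxc3: captured white pawn

white pawn, white pawn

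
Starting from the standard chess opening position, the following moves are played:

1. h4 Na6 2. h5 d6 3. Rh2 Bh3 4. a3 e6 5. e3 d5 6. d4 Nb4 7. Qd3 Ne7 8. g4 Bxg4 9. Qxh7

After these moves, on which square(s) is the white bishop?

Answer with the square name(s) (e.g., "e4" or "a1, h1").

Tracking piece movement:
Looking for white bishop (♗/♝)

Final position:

  a b c d e f g h
  ─────────────────
8│♜ · · ♛ ♚ ♝ · ♜│8
7│♟ ♟ ♟ · ♞ ♟ ♟ ♕│7
6│· · · · ♟ · · ·│6
5│· · · ♟ · · · ♙│5
4│· ♞ · ♙ · · ♝ ·│4
3│♙ · · · ♙ · · ·│3
2│· ♙ ♙ · · ♙ · ♖│2
1│♖ ♘ ♗ · ♔ ♗ ♘ ·│1
  ─────────────────
  a b c d e f g h


c1, f1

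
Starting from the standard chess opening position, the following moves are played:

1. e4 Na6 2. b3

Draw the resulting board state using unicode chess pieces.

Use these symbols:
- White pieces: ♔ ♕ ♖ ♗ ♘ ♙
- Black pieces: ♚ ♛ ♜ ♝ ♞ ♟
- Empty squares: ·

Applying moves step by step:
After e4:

♜ ♞ ♝ ♛ ♚ ♝ ♞ ♜
♟ ♟ ♟ ♟ ♟ ♟ ♟ ♟
· · · · · · · ·
· · · · · · · ·
· · · · ♙ · · ·
· · · · · · · ·
♙ ♙ ♙ ♙ · ♙ ♙ ♙
♖ ♘ ♗ ♕ ♔ ♗ ♘ ♖


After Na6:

♜ · ♝ ♛ ♚ ♝ ♞ ♜
♟ ♟ ♟ ♟ ♟ ♟ ♟ ♟
♞ · · · · · · ·
· · · · · · · ·
· · · · ♙ · · ·
· · · · · · · ·
♙ ♙ ♙ ♙ · ♙ ♙ ♙
♖ ♘ ♗ ♕ ♔ ♗ ♘ ♖


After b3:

♜ · ♝ ♛ ♚ ♝ ♞ ♜
♟ ♟ ♟ ♟ ♟ ♟ ♟ ♟
♞ · · · · · · ·
· · · · · · · ·
· · · · ♙ · · ·
· ♙ · · · · · ·
♙ · ♙ ♙ · ♙ ♙ ♙
♖ ♘ ♗ ♕ ♔ ♗ ♘ ♖



  a b c d e f g h
  ─────────────────
8│♜ · ♝ ♛ ♚ ♝ ♞ ♜│8
7│♟ ♟ ♟ ♟ ♟ ♟ ♟ ♟│7
6│♞ · · · · · · ·│6
5│· · · · · · · ·│5
4│· · · · ♙ · · ·│4
3│· ♙ · · · · · ·│3
2│♙ · ♙ ♙ · ♙ ♙ ♙│2
1│♖ ♘ ♗ ♕ ♔ ♗ ♘ ♖│1
  ─────────────────
  a b c d e f g h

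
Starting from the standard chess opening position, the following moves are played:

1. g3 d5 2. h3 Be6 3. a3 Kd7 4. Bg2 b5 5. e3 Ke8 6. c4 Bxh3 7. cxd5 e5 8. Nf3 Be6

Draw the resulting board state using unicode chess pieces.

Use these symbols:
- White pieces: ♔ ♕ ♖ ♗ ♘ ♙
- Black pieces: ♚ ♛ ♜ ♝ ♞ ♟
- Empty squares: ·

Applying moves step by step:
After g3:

♜ ♞ ♝ ♛ ♚ ♝ ♞ ♜
♟ ♟ ♟ ♟ ♟ ♟ ♟ ♟
· · · · · · · ·
· · · · · · · ·
· · · · · · · ·
· · · · · · ♙ ·
♙ ♙ ♙ ♙ ♙ ♙ · ♙
♖ ♘ ♗ ♕ ♔ ♗ ♘ ♖


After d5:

♜ ♞ ♝ ♛ ♚ ♝ ♞ ♜
♟ ♟ ♟ · ♟ ♟ ♟ ♟
· · · · · · · ·
· · · ♟ · · · ·
· · · · · · · ·
· · · · · · ♙ ·
♙ ♙ ♙ ♙ ♙ ♙ · ♙
♖ ♘ ♗ ♕ ♔ ♗ ♘ ♖


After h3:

♜ ♞ ♝ ♛ ♚ ♝ ♞ ♜
♟ ♟ ♟ · ♟ ♟ ♟ ♟
· · · · · · · ·
· · · ♟ · · · ·
· · · · · · · ·
· · · · · · ♙ ♙
♙ ♙ ♙ ♙ ♙ ♙ · ·
♖ ♘ ♗ ♕ ♔ ♗ ♘ ♖


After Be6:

♜ ♞ · ♛ ♚ ♝ ♞ ♜
♟ ♟ ♟ · ♟ ♟ ♟ ♟
· · · · ♝ · · ·
· · · ♟ · · · ·
· · · · · · · ·
· · · · · · ♙ ♙
♙ ♙ ♙ ♙ ♙ ♙ · ·
♖ ♘ ♗ ♕ ♔ ♗ ♘ ♖


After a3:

♜ ♞ · ♛ ♚ ♝ ♞ ♜
♟ ♟ ♟ · ♟ ♟ ♟ ♟
· · · · ♝ · · ·
· · · ♟ · · · ·
· · · · · · · ·
♙ · · · · · ♙ ♙
· ♙ ♙ ♙ ♙ ♙ · ·
♖ ♘ ♗ ♕ ♔ ♗ ♘ ♖


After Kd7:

♜ ♞ · ♛ · ♝ ♞ ♜
♟ ♟ ♟ ♚ ♟ ♟ ♟ ♟
· · · · ♝ · · ·
· · · ♟ · · · ·
· · · · · · · ·
♙ · · · · · ♙ ♙
· ♙ ♙ ♙ ♙ ♙ · ·
♖ ♘ ♗ ♕ ♔ ♗ ♘ ♖


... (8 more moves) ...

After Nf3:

♜ ♞ · ♛ ♚ ♝ ♞ ♜
♟ · ♟ · · ♟ ♟ ♟
· · · · · · · ·
· ♟ · ♙ ♟ · · ·
· · · · · · · ·
♙ · · · ♙ ♘ ♙ ♝
· ♙ · ♙ · ♙ ♗ ·
♖ ♘ ♗ ♕ ♔ · · ♖


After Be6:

♜ ♞ · ♛ ♚ ♝ ♞ ♜
♟ · ♟ · · ♟ ♟ ♟
· · · · ♝ · · ·
· ♟ · ♙ ♟ · · ·
· · · · · · · ·
♙ · · · ♙ ♘ ♙ ·
· ♙ · ♙ · ♙ ♗ ·
♖ ♘ ♗ ♕ ♔ · · ♖



  a b c d e f g h
  ─────────────────
8│♜ ♞ · ♛ ♚ ♝ ♞ ♜│8
7│♟ · ♟ · · ♟ ♟ ♟│7
6│· · · · ♝ · · ·│6
5│· ♟ · ♙ ♟ · · ·│5
4│· · · · · · · ·│4
3│♙ · · · ♙ ♘ ♙ ·│3
2│· ♙ · ♙ · ♙ ♗ ·│2
1│♖ ♘ ♗ ♕ ♔ · · ♖│1
  ─────────────────
  a b c d e f g h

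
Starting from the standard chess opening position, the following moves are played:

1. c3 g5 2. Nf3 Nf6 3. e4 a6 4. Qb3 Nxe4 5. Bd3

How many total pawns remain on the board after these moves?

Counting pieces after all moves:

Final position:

  a b c d e f g h
  ─────────────────
8│♜ ♞ ♝ ♛ ♚ ♝ · ♜│8
7│· ♟ ♟ ♟ ♟ ♟ · ♟│7
6│♟ · · · · · · ·│6
5│· · · · · · ♟ ·│5
4│· · · · ♞ · · ·│4
3│· ♕ ♙ ♗ · ♘ · ·│3
2│♙ ♙ · ♙ · ♙ ♙ ♙│2
1│♖ ♘ ♗ · ♔ · · ♖│1
  ─────────────────
  a b c d e f g h


15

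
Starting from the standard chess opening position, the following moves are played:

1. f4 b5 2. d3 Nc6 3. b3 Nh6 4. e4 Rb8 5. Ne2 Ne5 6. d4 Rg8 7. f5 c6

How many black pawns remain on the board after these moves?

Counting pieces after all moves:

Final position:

  a b c d e f g h
  ─────────────────
8│· ♜ ♝ ♛ ♚ ♝ ♜ ·│8
7│♟ · · ♟ ♟ ♟ ♟ ♟│7
6│· · ♟ · · · · ♞│6
5│· ♟ · · ♞ ♙ · ·│5
4│· · · ♙ ♙ · · ·│4
3│· ♙ · · · · · ·│3
2│♙ · ♙ · ♘ · ♙ ♙│2
1│♖ ♘ ♗ ♕ ♔ ♗ · ♖│1
  ─────────────────
  a b c d e f g h


8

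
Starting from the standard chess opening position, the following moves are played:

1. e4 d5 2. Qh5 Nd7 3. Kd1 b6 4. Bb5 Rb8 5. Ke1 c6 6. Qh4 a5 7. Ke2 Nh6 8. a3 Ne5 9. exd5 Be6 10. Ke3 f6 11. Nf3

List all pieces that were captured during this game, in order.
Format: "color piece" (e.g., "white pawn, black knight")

Tracking captures:
  exd5: captured black pawn

black pawn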